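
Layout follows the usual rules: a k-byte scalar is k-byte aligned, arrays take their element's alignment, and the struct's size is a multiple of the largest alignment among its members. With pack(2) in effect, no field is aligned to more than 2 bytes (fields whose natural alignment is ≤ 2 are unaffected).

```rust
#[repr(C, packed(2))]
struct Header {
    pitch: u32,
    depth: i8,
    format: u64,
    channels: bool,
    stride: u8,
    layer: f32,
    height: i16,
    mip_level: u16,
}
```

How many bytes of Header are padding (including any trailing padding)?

0..4  pitch  (4B, 2-aligned)
4..5  depth  (1B, 1-aligned)
5..6  -- padding (1B)
6..14  format  (8B, 2-aligned)
14..15  channels  (1B, 1-aligned)
15..16  stride  (1B, 1-aligned)
16..20  layer  (4B, 2-aligned)
20..22  height  (2B, 2-aligned)
22..24  mip_level  (2B, 2-aligned)
sizeof = 24, alignof = 2
data bytes 23, size 24 → padding 1

1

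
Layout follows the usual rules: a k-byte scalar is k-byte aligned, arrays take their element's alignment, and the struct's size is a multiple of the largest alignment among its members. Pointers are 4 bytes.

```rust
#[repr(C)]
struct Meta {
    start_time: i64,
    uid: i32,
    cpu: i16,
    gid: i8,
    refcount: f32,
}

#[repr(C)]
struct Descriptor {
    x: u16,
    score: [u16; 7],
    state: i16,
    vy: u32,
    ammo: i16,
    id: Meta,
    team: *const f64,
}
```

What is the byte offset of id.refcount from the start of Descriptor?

Meta: start_time at 0 (size 8, align 8) → ends 8; uid at 8 (size 4, align 4) → ends 12; cpu at 12 (size 2, align 2) → ends 14; gid at 14 (size 1, align 1) → ends 15; pad 1 to align 4 for refcount; refcount at 16 (size 4, align 4) → ends 20; tail pad 4 to reach multiple of 8; total 24 bytes, alignment 8
x at 0 (size 2, align 2) → ends 2
score at 2 (size 14, align 2) → ends 16
state at 16 (size 2, align 2) → ends 18
pad 2 to align 4 for vy
vy at 20 (size 4, align 4) → ends 24
ammo at 24 (size 2, align 2) → ends 26
pad 6 to align 8 for id
id at 32 (size 24, align 8) → ends 56
within Meta: refcount at 16
32 + 16 = 48

48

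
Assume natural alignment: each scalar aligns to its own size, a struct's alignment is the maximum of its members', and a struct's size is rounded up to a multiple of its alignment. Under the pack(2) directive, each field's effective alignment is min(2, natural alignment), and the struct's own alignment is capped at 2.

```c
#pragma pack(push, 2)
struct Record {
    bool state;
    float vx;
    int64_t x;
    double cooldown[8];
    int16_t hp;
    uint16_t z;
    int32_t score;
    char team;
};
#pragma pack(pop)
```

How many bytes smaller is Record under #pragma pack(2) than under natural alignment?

8

natural layout:
  @0: state [1B, align 1] → 1
  +3 pad (align 4)
  @4: vx [4B, align 4] → 8
  @8: x [8B, align 8] → 16
  @16: cooldown [64B, align 8] → 80
  @80: hp [2B, align 2] → 82
  @82: z [2B, align 2] → 84
  @84: score [4B, align 4] → 88
  @88: team [1B, align 1] → 89
  +7 tail pad (align 8)
  size 96, align 8
packed(2) layout:
  @0: state [1B, align 1] → 1
  +1 pad (align 2)
  @2: vx [4B, align 2] → 6
  @6: x [8B, align 2] → 14
  @14: cooldown [64B, align 2] → 78
  @78: hp [2B, align 2] → 80
  @80: z [2B, align 2] → 82
  @82: score [4B, align 2] → 86
  @86: team [1B, align 1] → 87
  +1 tail pad (align 2)
  size 88, align 2
96 − 88 = 8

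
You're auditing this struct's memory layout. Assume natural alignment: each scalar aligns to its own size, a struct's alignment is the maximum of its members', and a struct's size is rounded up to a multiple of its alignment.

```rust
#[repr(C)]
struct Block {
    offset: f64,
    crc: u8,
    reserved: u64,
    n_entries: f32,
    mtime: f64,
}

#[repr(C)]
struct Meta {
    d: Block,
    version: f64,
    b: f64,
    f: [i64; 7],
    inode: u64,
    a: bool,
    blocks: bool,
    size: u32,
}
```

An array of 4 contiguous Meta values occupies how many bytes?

512

Block: offset at 0 (size 8, align 8) → ends 8; crc at 8 (size 1, align 1) → ends 9; pad 7 to align 8 for reserved; reserved at 16 (size 8, align 8) → ends 24; n_entries at 24 (size 4, align 4) → ends 28; pad 4 to align 8 for mtime; mtime at 32 (size 8, align 8) → ends 40; total 40 bytes, alignment 8
d at 0 (size 40, align 8) → ends 40
version at 40 (size 8, align 8) → ends 48
b at 48 (size 8, align 8) → ends 56
f at 56 (size 56, align 8) → ends 112
inode at 112 (size 8, align 8) → ends 120
a at 120 (size 1, align 1) → ends 121
blocks at 121 (size 1, align 1) → ends 122
pad 2 to align 4 for size
size at 124 (size 4, align 4) → ends 128
total 128 bytes, alignment 8
array of 4: 4 × 128 = 512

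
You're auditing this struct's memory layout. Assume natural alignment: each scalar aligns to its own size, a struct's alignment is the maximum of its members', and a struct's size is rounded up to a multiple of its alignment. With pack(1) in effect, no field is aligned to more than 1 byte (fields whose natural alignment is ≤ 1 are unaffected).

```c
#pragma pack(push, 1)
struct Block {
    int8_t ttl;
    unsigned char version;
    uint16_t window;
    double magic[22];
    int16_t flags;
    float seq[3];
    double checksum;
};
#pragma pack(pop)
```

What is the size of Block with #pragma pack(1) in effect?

0..1  ttl  (1B, 1-aligned)
1..2  version  (1B, 1-aligned)
2..4  window  (2B, 1-aligned)
4..180  magic  (176B, 1-aligned)
180..182  flags  (2B, 1-aligned)
182..194  seq  (12B, 1-aligned)
194..202  checksum  (8B, 1-aligned)
sizeof = 202, alignof = 1

202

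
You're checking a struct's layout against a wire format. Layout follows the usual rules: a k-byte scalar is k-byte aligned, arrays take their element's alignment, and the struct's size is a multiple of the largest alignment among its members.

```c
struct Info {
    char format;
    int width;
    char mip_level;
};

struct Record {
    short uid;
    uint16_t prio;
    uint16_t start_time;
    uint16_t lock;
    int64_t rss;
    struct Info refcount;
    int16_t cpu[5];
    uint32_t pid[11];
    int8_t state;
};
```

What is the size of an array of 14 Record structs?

1232

Info: 0..1  format  (1B, 1-aligned); 1..4  -- padding (3B); 4..8  width  (4B, 4-aligned); 8..9  mip_level  (1B, 1-aligned); 9..12  -- tail padding (3B); sizeof = 12, alignof = 4
0..2  uid  (2B, 2-aligned)
2..4  prio  (2B, 2-aligned)
4..6  start_time  (2B, 2-aligned)
6..8  lock  (2B, 2-aligned)
8..16  rss  (8B, 8-aligned)
16..28  refcount  (12B, 4-aligned)
28..38  cpu  (10B, 2-aligned)
38..40  -- padding (2B)
40..84  pid  (44B, 4-aligned)
84..85  state  (1B, 1-aligned)
85..88  -- tail padding (3B)
sizeof = 88, alignof = 8
array of 14: 14 × 88 = 1232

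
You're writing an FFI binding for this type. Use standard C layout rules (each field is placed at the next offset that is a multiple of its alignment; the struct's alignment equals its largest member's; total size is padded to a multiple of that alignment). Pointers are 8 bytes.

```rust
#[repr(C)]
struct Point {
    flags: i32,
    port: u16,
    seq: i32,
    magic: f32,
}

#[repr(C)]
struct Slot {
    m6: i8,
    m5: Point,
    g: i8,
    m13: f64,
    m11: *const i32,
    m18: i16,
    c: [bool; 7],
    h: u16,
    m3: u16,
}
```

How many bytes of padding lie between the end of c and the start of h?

Point: @0: flags [4B, align 4] → 4; @4: port [2B, align 2] → 6; +2 pad (align 4); @8: seq [4B, align 4] → 12; @12: magic [4B, align 4] → 16; size 16, align 4
@0: m6 [1B, align 1] → 1
+3 pad (align 4)
@4: m5 [16B, align 4] → 20
@20: g [1B, align 1] → 21
+3 pad (align 8)
@24: m13 [8B, align 8] → 32
@32: m11 [8B, align 8] → 40
@40: m18 [2B, align 2] → 42
@42: c [7B, align 1] → 49
+1 pad (align 2)
@50: h [2B, align 2] → 52

1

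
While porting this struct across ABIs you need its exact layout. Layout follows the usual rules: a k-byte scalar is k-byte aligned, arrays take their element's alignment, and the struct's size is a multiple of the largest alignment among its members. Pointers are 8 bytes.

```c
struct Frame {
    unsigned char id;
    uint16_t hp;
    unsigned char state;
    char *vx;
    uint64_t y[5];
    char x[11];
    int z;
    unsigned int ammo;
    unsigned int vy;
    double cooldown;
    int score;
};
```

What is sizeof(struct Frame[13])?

1248

id at 0 (size 1, align 1) → ends 1
pad 1 to align 2 for hp
hp at 2 (size 2, align 2) → ends 4
state at 4 (size 1, align 1) → ends 5
pad 3 to align 8 for vx
vx at 8 (size 8, align 8) → ends 16
y at 16 (size 40, align 8) → ends 56
x at 56 (size 11, align 1) → ends 67
pad 1 to align 4 for z
z at 68 (size 4, align 4) → ends 72
ammo at 72 (size 4, align 4) → ends 76
vy at 76 (size 4, align 4) → ends 80
cooldown at 80 (size 8, align 8) → ends 88
score at 88 (size 4, align 4) → ends 92
tail pad 4 to reach multiple of 8
total 96 bytes, alignment 8
array of 13: 13 × 96 = 1248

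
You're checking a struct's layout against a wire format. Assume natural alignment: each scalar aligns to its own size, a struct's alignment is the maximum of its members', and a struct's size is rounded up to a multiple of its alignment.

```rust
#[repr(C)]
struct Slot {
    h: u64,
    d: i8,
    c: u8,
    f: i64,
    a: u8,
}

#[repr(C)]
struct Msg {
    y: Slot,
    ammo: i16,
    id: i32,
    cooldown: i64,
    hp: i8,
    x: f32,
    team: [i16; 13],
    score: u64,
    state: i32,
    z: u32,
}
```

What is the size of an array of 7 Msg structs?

Slot: 0..8  h  (8B, 8-aligned); 8..9  d  (1B, 1-aligned); 9..10  c  (1B, 1-aligned); 10..16  -- padding (6B); 16..24  f  (8B, 8-aligned); 24..25  a  (1B, 1-aligned); 25..32  -- tail padding (7B); sizeof = 32, alignof = 8
0..32  y  (32B, 8-aligned)
32..34  ammo  (2B, 2-aligned)
34..36  -- padding (2B)
36..40  id  (4B, 4-aligned)
40..48  cooldown  (8B, 8-aligned)
48..49  hp  (1B, 1-aligned)
49..52  -- padding (3B)
52..56  x  (4B, 4-aligned)
56..82  team  (26B, 2-aligned)
82..88  -- padding (6B)
88..96  score  (8B, 8-aligned)
96..100  state  (4B, 4-aligned)
100..104  z  (4B, 4-aligned)
sizeof = 104, alignof = 8
array of 7: 7 × 104 = 728

728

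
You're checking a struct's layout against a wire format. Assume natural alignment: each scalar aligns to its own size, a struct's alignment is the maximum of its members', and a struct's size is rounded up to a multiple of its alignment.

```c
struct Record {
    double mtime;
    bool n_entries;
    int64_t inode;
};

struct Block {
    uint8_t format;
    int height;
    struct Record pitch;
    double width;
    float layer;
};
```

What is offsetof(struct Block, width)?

32

Record: mtime at 0 (size 8, align 8) → ends 8; n_entries at 8 (size 1, align 1) → ends 9; pad 7 to align 8 for inode; inode at 16 (size 8, align 8) → ends 24; total 24 bytes, alignment 8
format at 0 (size 1, align 1) → ends 1
pad 3 to align 4 for height
height at 4 (size 4, align 4) → ends 8
pitch at 8 (size 24, align 8) → ends 32
width at 32 (size 8, align 8) → ends 40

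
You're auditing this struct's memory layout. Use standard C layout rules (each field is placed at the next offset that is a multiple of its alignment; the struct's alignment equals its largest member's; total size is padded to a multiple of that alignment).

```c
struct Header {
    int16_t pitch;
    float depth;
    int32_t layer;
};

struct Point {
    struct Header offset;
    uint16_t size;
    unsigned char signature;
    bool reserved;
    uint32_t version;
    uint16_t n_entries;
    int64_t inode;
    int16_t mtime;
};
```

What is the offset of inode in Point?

Header: 0..2  pitch  (2B, 2-aligned); 2..4  -- padding (2B); 4..8  depth  (4B, 4-aligned); 8..12  layer  (4B, 4-aligned); sizeof = 12, alignof = 4
0..12  offset  (12B, 4-aligned)
12..14  size  (2B, 2-aligned)
14..15  signature  (1B, 1-aligned)
15..16  reserved  (1B, 1-aligned)
16..20  version  (4B, 4-aligned)
20..22  n_entries  (2B, 2-aligned)
22..24  -- padding (2B)
24..32  inode  (8B, 8-aligned)

24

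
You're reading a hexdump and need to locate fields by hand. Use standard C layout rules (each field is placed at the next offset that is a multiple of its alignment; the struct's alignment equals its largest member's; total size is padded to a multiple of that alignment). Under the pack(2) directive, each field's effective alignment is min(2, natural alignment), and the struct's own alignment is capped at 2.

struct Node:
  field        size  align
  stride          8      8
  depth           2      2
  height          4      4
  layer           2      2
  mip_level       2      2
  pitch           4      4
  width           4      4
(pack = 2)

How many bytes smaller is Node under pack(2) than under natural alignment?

natural layout:
  0..8  stride  (8B, 8-aligned)
  8..10  depth  (2B, 2-aligned)
  10..12  -- padding (2B)
  12..16  height  (4B, 4-aligned)
  16..18  layer  (2B, 2-aligned)
  18..20  mip_level  (2B, 2-aligned)
  20..24  pitch  (4B, 4-aligned)
  24..28  width  (4B, 4-aligned)
  28..32  -- tail padding (4B)
  sizeof = 32, alignof = 8
packed(2) layout:
  0..8  stride  (8B, 2-aligned)
  8..10  depth  (2B, 2-aligned)
  10..14  height  (4B, 2-aligned)
  14..16  layer  (2B, 2-aligned)
  16..18  mip_level  (2B, 2-aligned)
  18..22  pitch  (4B, 2-aligned)
  22..26  width  (4B, 2-aligned)
  sizeof = 26, alignof = 2
32 − 26 = 6

6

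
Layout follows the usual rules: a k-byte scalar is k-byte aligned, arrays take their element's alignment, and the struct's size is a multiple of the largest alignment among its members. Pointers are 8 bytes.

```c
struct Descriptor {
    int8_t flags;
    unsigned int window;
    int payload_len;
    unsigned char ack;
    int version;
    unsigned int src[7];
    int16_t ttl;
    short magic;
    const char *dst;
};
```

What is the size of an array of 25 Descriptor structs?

1600

0..1  flags  (1B, 1-aligned)
1..4  -- padding (3B)
4..8  window  (4B, 4-aligned)
8..12  payload_len  (4B, 4-aligned)
12..13  ack  (1B, 1-aligned)
13..16  -- padding (3B)
16..20  version  (4B, 4-aligned)
20..48  src  (28B, 4-aligned)
48..50  ttl  (2B, 2-aligned)
50..52  magic  (2B, 2-aligned)
52..56  -- padding (4B)
56..64  dst  (8B, 8-aligned)
sizeof = 64, alignof = 8
array of 25: 25 × 64 = 1600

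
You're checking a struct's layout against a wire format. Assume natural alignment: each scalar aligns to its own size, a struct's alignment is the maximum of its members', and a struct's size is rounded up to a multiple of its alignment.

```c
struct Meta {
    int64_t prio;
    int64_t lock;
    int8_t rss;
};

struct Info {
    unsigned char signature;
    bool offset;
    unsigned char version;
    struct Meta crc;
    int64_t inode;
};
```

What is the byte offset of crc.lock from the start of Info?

Meta: prio at 0 (size 8, align 8) → ends 8; lock at 8 (size 8, align 8) → ends 16; rss at 16 (size 1, align 1) → ends 17; tail pad 7 to reach multiple of 8; total 24 bytes, alignment 8
signature at 0 (size 1, align 1) → ends 1
offset at 1 (size 1, align 1) → ends 2
version at 2 (size 1, align 1) → ends 3
pad 5 to align 8 for crc
crc at 8 (size 24, align 8) → ends 32
within Meta: lock at 8
8 + 8 = 16

16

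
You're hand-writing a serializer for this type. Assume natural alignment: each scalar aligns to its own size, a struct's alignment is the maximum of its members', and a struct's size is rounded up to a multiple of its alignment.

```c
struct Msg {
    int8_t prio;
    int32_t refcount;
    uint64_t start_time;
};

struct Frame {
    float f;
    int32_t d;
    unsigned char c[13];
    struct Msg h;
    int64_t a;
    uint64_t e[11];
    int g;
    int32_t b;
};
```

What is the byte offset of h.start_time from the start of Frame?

32

Msg: prio at 0 (size 1, align 1) → ends 1; pad 3 to align 4 for refcount; refcount at 4 (size 4, align 4) → ends 8; start_time at 8 (size 8, align 8) → ends 16; total 16 bytes, alignment 8
f at 0 (size 4, align 4) → ends 4
d at 4 (size 4, align 4) → ends 8
c at 8 (size 13, align 1) → ends 21
pad 3 to align 8 for h
h at 24 (size 16, align 8) → ends 40
within Msg: start_time at 8
24 + 8 = 32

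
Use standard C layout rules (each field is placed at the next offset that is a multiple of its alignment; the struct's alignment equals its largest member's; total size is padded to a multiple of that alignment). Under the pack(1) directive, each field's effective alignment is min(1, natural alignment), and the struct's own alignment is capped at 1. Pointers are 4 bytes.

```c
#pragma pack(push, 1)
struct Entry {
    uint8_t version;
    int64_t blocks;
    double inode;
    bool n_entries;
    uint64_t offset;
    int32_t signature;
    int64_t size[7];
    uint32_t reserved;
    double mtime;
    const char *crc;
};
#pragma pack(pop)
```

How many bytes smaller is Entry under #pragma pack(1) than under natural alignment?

26

natural layout:
  version at 0 (size 1, align 1) → ends 1
  pad 7 to align 8 for blocks
  blocks at 8 (size 8, align 8) → ends 16
  inode at 16 (size 8, align 8) → ends 24
  n_entries at 24 (size 1, align 1) → ends 25
  pad 7 to align 8 for offset
  offset at 32 (size 8, align 8) → ends 40
  signature at 40 (size 4, align 4) → ends 44
  pad 4 to align 8 for size
  size at 48 (size 56, align 8) → ends 104
  reserved at 104 (size 4, align 4) → ends 108
  pad 4 to align 8 for mtime
  mtime at 112 (size 8, align 8) → ends 120
  crc at 120 (size 4, align 4) → ends 124
  tail pad 4 to reach multiple of 8
  total 128 bytes, alignment 8
packed(1) layout:
  version at 0 (size 1, align 1) → ends 1
  blocks at 1 (size 8, align 1) → ends 9
  inode at 9 (size 8, align 1) → ends 17
  n_entries at 17 (size 1, align 1) → ends 18
  offset at 18 (size 8, align 1) → ends 26
  signature at 26 (size 4, align 1) → ends 30
  size at 30 (size 56, align 1) → ends 86
  reserved at 86 (size 4, align 1) → ends 90
  mtime at 90 (size 8, align 1) → ends 98
  crc at 98 (size 4, align 1) → ends 102
  total 102 bytes, alignment 1
128 − 102 = 26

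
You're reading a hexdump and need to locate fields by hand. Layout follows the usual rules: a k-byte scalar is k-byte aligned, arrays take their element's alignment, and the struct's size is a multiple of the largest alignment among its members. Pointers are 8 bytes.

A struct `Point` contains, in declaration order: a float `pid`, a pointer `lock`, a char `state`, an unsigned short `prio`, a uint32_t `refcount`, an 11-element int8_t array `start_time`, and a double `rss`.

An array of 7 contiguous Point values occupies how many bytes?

pid at 0 (size 4, align 4) → ends 4
pad 4 to align 8 for lock
lock at 8 (size 8, align 8) → ends 16
state at 16 (size 1, align 1) → ends 17
pad 1 to align 2 for prio
prio at 18 (size 2, align 2) → ends 20
refcount at 20 (size 4, align 4) → ends 24
start_time at 24 (size 11, align 1) → ends 35
pad 5 to align 8 for rss
rss at 40 (size 8, align 8) → ends 48
total 48 bytes, alignment 8
array of 7: 7 × 48 = 336

336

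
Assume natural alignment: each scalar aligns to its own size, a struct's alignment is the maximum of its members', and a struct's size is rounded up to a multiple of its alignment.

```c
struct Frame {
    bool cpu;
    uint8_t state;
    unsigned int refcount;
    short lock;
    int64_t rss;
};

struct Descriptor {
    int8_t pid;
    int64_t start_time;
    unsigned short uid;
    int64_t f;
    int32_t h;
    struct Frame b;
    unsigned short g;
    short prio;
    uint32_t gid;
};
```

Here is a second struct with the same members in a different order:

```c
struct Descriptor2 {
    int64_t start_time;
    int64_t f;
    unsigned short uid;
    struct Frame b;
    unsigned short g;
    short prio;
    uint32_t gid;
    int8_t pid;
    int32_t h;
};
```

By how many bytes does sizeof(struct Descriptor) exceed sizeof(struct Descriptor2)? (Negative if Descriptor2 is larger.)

Frame: cpu at 0 (size 1, align 1) → ends 1; state at 1 (size 1, align 1) → ends 2; pad 2 to align 4 for refcount; refcount at 4 (size 4, align 4) → ends 8; lock at 8 (size 2, align 2) → ends 10; pad 6 to align 8 for rss; rss at 16 (size 8, align 8) → ends 24; total 24 bytes, alignment 8
pid at 0 (size 1, align 1) → ends 1
pad 7 to align 8 for start_time
start_time at 8 (size 8, align 8) → ends 16
uid at 16 (size 2, align 2) → ends 18
pad 6 to align 8 for f
f at 24 (size 8, align 8) → ends 32
h at 32 (size 4, align 4) → ends 36
pad 4 to align 8 for b
b at 40 (size 24, align 8) → ends 64
g at 64 (size 2, align 2) → ends 66
prio at 66 (size 2, align 2) → ends 68
gid at 68 (size 4, align 4) → ends 72
total 72 bytes, alignment 8
— Descriptor2 —
start_time at 0 (size 8, align 8) → ends 8
f at 8 (size 8, align 8) → ends 16
uid at 16 (size 2, align 2) → ends 18
pad 6 to align 8 for b
b at 24 (size 24, align 8) → ends 48
g at 48 (size 2, align 2) → ends 50
prio at 50 (size 2, align 2) → ends 52
gid at 52 (size 4, align 4) → ends 56
pid at 56 (size 1, align 1) → ends 57
pad 3 to align 4 for h
h at 60 (size 4, align 4) → ends 64
total 64 bytes, alignment 8
72 − 64 = 8

8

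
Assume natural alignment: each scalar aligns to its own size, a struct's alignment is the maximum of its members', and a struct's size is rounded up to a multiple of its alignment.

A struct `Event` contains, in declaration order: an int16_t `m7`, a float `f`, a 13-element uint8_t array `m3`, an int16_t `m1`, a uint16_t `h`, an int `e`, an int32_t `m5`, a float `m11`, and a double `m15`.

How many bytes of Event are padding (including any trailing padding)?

m7 at 0 (size 2, align 2) → ends 2
pad 2 to align 4 for f
f at 4 (size 4, align 4) → ends 8
m3 at 8 (size 13, align 1) → ends 21
pad 1 to align 2 for m1
m1 at 22 (size 2, align 2) → ends 24
h at 24 (size 2, align 2) → ends 26
pad 2 to align 4 for e
e at 28 (size 4, align 4) → ends 32
m5 at 32 (size 4, align 4) → ends 36
m11 at 36 (size 4, align 4) → ends 40
m15 at 40 (size 8, align 8) → ends 48
total 48 bytes, alignment 8
data bytes 43, size 48 → padding 5

5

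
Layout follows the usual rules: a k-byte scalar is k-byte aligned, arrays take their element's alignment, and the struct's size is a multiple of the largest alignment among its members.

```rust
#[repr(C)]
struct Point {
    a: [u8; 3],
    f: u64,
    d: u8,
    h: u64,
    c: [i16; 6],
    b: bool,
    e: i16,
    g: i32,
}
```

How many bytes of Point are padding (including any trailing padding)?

a at 0 (size 3, align 1) → ends 3
pad 5 to align 8 for f
f at 8 (size 8, align 8) → ends 16
d at 16 (size 1, align 1) → ends 17
pad 7 to align 8 for h
h at 24 (size 8, align 8) → ends 32
c at 32 (size 12, align 2) → ends 44
b at 44 (size 1, align 1) → ends 45
pad 1 to align 2 for e
e at 46 (size 2, align 2) → ends 48
g at 48 (size 4, align 4) → ends 52
tail pad 4 to reach multiple of 8
total 56 bytes, alignment 8
data bytes 39, size 56 → padding 17

17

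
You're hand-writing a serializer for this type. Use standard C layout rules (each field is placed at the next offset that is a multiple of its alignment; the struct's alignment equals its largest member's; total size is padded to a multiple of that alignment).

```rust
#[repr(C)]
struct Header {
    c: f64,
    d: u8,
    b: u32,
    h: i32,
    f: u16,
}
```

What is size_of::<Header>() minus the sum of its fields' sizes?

5

@0: c [8B, align 8] → 8
@8: d [1B, align 1] → 9
+3 pad (align 4)
@12: b [4B, align 4] → 16
@16: h [4B, align 4] → 20
@20: f [2B, align 2] → 22
+2 tail pad (align 8)
size 24, align 8
data bytes 19, size 24 → padding 5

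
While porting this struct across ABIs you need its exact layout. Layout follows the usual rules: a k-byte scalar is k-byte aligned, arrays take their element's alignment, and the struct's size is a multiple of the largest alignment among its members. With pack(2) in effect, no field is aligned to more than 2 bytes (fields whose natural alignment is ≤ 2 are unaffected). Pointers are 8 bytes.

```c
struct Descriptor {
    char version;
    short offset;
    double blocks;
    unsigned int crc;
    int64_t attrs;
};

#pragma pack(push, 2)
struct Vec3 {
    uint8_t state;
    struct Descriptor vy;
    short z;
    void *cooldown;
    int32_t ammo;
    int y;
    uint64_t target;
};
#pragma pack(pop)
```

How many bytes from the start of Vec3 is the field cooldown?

Descriptor: version at 0 (size 1, align 1) → ends 1; pad 1 to align 2 for offset; offset at 2 (size 2, align 2) → ends 4; pad 4 to align 8 for blocks; blocks at 8 (size 8, align 8) → ends 16; crc at 16 (size 4, align 4) → ends 20; pad 4 to align 8 for attrs; attrs at 24 (size 8, align 8) → ends 32; total 32 bytes, alignment 8
state at 0 (size 1, align 1) → ends 1
pad 1 to align 2 for vy
vy at 2 (size 32, align 2) → ends 34
z at 34 (size 2, align 2) → ends 36
cooldown at 36 (size 8, align 2) → ends 44

36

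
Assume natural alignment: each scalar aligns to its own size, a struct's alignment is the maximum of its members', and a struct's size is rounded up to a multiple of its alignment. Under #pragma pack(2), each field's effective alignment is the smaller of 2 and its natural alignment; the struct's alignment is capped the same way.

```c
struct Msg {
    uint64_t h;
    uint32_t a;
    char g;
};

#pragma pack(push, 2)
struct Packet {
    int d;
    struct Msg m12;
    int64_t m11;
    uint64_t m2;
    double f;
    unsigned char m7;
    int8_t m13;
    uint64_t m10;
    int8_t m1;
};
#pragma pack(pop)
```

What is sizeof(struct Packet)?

56

Msg: 0..8  h  (8B, 8-aligned); 8..12  a  (4B, 4-aligned); 12..13  g  (1B, 1-aligned); 13..16  -- tail padding (3B); sizeof = 16, alignof = 8
0..4  d  (4B, 2-aligned)
4..20  m12  (16B, 2-aligned)
20..28  m11  (8B, 2-aligned)
28..36  m2  (8B, 2-aligned)
36..44  f  (8B, 2-aligned)
44..45  m7  (1B, 1-aligned)
45..46  m13  (1B, 1-aligned)
46..54  m10  (8B, 2-aligned)
54..55  m1  (1B, 1-aligned)
55..56  -- tail padding (1B)
sizeof = 56, alignof = 2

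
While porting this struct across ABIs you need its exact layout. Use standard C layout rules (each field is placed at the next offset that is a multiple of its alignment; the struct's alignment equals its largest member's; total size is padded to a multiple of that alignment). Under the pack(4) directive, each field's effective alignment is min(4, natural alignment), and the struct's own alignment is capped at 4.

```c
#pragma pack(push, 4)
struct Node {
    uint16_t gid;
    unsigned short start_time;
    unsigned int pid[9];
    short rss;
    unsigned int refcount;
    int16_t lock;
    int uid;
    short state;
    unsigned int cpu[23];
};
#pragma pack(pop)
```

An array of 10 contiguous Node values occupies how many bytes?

1520

0..2  gid  (2B, 2-aligned)
2..4  start_time  (2B, 2-aligned)
4..40  pid  (36B, 4-aligned)
40..42  rss  (2B, 2-aligned)
42..44  -- padding (2B)
44..48  refcount  (4B, 4-aligned)
48..50  lock  (2B, 2-aligned)
50..52  -- padding (2B)
52..56  uid  (4B, 4-aligned)
56..58  state  (2B, 2-aligned)
58..60  -- padding (2B)
60..152  cpu  (92B, 4-aligned)
sizeof = 152, alignof = 4
array of 10: 10 × 152 = 1520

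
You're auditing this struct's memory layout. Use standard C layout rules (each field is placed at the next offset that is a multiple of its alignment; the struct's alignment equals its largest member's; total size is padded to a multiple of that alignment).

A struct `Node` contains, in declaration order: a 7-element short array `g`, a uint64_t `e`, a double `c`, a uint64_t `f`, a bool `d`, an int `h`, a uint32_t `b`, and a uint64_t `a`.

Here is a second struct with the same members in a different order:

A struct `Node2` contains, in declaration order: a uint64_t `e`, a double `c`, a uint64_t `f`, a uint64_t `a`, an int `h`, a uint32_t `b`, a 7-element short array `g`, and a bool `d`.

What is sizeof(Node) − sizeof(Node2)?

g at 0 (size 14, align 2) → ends 14
pad 2 to align 8 for e
e at 16 (size 8, align 8) → ends 24
c at 24 (size 8, align 8) → ends 32
f at 32 (size 8, align 8) → ends 40
d at 40 (size 1, align 1) → ends 41
pad 3 to align 4 for h
h at 44 (size 4, align 4) → ends 48
b at 48 (size 4, align 4) → ends 52
pad 4 to align 8 for a
a at 56 (size 8, align 8) → ends 64
total 64 bytes, alignment 8
— Node2 —
e at 0 (size 8, align 8) → ends 8
c at 8 (size 8, align 8) → ends 16
f at 16 (size 8, align 8) → ends 24
a at 24 (size 8, align 8) → ends 32
h at 32 (size 4, align 4) → ends 36
b at 36 (size 4, align 4) → ends 40
g at 40 (size 14, align 2) → ends 54
d at 54 (size 1, align 1) → ends 55
tail pad 1 to reach multiple of 8
total 56 bytes, alignment 8
64 − 56 = 8

8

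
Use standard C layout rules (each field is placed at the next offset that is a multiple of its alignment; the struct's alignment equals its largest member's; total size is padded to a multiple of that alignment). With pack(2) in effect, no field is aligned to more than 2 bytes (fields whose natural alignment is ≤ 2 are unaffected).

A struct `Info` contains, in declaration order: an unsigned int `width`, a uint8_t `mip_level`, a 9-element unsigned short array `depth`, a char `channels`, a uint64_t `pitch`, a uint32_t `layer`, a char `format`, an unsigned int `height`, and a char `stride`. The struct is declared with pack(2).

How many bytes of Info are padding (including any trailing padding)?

4

@0: width [4B, align 2] → 4
@4: mip_level [1B, align 1] → 5
+1 pad (align 2)
@6: depth [18B, align 2] → 24
@24: channels [1B, align 1] → 25
+1 pad (align 2)
@26: pitch [8B, align 2] → 34
@34: layer [4B, align 2] → 38
@38: format [1B, align 1] → 39
+1 pad (align 2)
@40: height [4B, align 2] → 44
@44: stride [1B, align 1] → 45
+1 tail pad (align 2)
size 46, align 2
data bytes 42, size 46 → padding 4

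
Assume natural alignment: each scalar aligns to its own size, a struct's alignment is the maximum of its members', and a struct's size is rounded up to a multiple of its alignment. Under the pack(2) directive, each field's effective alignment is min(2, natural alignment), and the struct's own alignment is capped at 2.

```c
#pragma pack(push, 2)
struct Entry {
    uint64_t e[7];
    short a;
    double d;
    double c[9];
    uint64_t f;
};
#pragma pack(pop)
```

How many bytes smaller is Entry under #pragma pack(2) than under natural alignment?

6

natural layout:
  0..56  e  (56B, 8-aligned)
  56..58  a  (2B, 2-aligned)
  58..64  -- padding (6B)
  64..72  d  (8B, 8-aligned)
  72..144  c  (72B, 8-aligned)
  144..152  f  (8B, 8-aligned)
  sizeof = 152, alignof = 8
packed(2) layout:
  0..56  e  (56B, 2-aligned)
  56..58  a  (2B, 2-aligned)
  58..66  d  (8B, 2-aligned)
  66..138  c  (72B, 2-aligned)
  138..146  f  (8B, 2-aligned)
  sizeof = 146, alignof = 2
152 − 146 = 6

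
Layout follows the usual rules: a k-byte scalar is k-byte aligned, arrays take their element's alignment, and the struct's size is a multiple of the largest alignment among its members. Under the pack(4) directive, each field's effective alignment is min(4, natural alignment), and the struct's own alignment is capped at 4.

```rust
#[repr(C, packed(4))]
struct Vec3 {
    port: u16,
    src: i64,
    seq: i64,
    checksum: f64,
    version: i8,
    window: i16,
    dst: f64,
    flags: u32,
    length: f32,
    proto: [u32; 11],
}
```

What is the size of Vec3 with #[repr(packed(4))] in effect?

92

@0: port [2B, align 2] → 2
+2 pad (align 4)
@4: src [8B, align 4] → 12
@12: seq [8B, align 4] → 20
@20: checksum [8B, align 4] → 28
@28: version [1B, align 1] → 29
+1 pad (align 2)
@30: window [2B, align 2] → 32
@32: dst [8B, align 4] → 40
@40: flags [4B, align 4] → 44
@44: length [4B, align 4] → 48
@48: proto [44B, align 4] → 92
size 92, align 4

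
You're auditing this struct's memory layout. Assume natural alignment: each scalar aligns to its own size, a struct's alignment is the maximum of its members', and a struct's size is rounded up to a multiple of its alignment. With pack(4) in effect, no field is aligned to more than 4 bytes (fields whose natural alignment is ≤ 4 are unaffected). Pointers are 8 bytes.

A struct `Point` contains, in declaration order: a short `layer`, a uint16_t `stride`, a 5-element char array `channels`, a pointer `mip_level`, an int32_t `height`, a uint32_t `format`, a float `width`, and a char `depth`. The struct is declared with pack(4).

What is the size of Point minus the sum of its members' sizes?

0..2  layer  (2B, 2-aligned)
2..4  stride  (2B, 2-aligned)
4..9  channels  (5B, 1-aligned)
9..12  -- padding (3B)
12..20  mip_level  (8B, 4-aligned)
20..24  height  (4B, 4-aligned)
24..28  format  (4B, 4-aligned)
28..32  width  (4B, 4-aligned)
32..33  depth  (1B, 1-aligned)
33..36  -- tail padding (3B)
sizeof = 36, alignof = 4
data bytes 30, size 36 → padding 6

6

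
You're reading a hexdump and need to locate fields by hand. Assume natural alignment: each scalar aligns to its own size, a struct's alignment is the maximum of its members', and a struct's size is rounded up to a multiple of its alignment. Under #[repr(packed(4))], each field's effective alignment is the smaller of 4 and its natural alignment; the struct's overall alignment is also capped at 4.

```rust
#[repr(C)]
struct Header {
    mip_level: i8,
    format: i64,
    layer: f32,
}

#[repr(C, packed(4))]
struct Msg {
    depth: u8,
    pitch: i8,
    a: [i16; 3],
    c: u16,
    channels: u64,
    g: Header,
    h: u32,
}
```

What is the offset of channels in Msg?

Header: @0: mip_level [1B, align 1] → 1; +7 pad (align 8); @8: format [8B, align 8] → 16; @16: layer [4B, align 4] → 20; +4 tail pad (align 8); size 24, align 8
@0: depth [1B, align 1] → 1
@1: pitch [1B, align 1] → 2
@2: a [6B, align 2] → 8
@8: c [2B, align 2] → 10
+2 pad (align 4)
@12: channels [8B, align 4] → 20

12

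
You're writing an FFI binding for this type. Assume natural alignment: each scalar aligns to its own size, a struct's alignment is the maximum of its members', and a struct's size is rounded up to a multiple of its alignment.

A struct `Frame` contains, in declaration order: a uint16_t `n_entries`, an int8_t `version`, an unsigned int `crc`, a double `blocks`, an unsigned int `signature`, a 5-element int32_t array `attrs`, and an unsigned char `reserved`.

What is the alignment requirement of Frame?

member alignments: n_entries=2, version=1, crc=4, blocks=8, signature=4, attrs=4, reserved=1
max = 8

8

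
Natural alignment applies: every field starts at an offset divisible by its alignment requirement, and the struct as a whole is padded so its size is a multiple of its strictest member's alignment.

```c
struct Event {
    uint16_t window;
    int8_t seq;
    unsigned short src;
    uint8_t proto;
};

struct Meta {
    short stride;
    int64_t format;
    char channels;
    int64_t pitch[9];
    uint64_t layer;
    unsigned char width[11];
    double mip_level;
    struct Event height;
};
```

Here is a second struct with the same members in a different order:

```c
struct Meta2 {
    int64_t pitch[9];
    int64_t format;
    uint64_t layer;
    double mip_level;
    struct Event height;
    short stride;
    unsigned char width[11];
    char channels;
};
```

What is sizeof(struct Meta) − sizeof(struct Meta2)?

Event: window at 0 (size 2, align 2) → ends 2; seq at 2 (size 1, align 1) → ends 3; pad 1 to align 2 for src; src at 4 (size 2, align 2) → ends 6; proto at 6 (size 1, align 1) → ends 7; tail pad 1 to reach multiple of 2; total 8 bytes, alignment 2
stride at 0 (size 2, align 2) → ends 2
pad 6 to align 8 for format
format at 8 (size 8, align 8) → ends 16
channels at 16 (size 1, align 1) → ends 17
pad 7 to align 8 for pitch
pitch at 24 (size 72, align 8) → ends 96
layer at 96 (size 8, align 8) → ends 104
width at 104 (size 11, align 1) → ends 115
pad 5 to align 8 for mip_level
mip_level at 120 (size 8, align 8) → ends 128
height at 128 (size 8, align 2) → ends 136
total 136 bytes, alignment 8
— Meta2 —
pitch at 0 (size 72, align 8) → ends 72
format at 72 (size 8, align 8) → ends 80
layer at 80 (size 8, align 8) → ends 88
mip_level at 88 (size 8, align 8) → ends 96
height at 96 (size 8, align 2) → ends 104
stride at 104 (size 2, align 2) → ends 106
width at 106 (size 11, align 1) → ends 117
channels at 117 (size 1, align 1) → ends 118
tail pad 2 to reach multiple of 8
total 120 bytes, alignment 8
136 − 120 = 16

16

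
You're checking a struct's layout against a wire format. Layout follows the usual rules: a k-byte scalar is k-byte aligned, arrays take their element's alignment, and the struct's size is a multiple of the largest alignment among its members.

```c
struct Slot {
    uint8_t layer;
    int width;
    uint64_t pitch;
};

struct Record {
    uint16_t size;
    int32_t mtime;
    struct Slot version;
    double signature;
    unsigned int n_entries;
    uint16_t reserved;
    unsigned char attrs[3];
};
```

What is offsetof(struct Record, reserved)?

36

Slot: layer at 0 (size 1, align 1) → ends 1; pad 3 to align 4 for width; width at 4 (size 4, align 4) → ends 8; pitch at 8 (size 8, align 8) → ends 16; total 16 bytes, alignment 8
size at 0 (size 2, align 2) → ends 2
pad 2 to align 4 for mtime
mtime at 4 (size 4, align 4) → ends 8
version at 8 (size 16, align 8) → ends 24
signature at 24 (size 8, align 8) → ends 32
n_entries at 32 (size 4, align 4) → ends 36
reserved at 36 (size 2, align 2) → ends 38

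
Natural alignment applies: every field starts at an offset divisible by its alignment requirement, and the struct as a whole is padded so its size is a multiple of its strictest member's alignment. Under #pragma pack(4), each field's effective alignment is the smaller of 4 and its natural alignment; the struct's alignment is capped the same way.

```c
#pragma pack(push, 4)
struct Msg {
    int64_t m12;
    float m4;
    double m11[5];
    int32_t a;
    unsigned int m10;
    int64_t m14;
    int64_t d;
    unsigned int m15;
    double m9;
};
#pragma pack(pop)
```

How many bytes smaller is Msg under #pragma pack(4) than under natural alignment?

8

natural layout:
  @0: m12 [8B, align 8] → 8
  @8: m4 [4B, align 4] → 12
  +4 pad (align 8)
  @16: m11 [40B, align 8] → 56
  @56: a [4B, align 4] → 60
  @60: m10 [4B, align 4] → 64
  @64: m14 [8B, align 8] → 72
  @72: d [8B, align 8] → 80
  @80: m15 [4B, align 4] → 84
  +4 pad (align 8)
  @88: m9 [8B, align 8] → 96
  size 96, align 8
packed(4) layout:
  @0: m12 [8B, align 4] → 8
  @8: m4 [4B, align 4] → 12
  @12: m11 [40B, align 4] → 52
  @52: a [4B, align 4] → 56
  @56: m10 [4B, align 4] → 60
  @60: m14 [8B, align 4] → 68
  @68: d [8B, align 4] → 76
  @76: m15 [4B, align 4] → 80
  @80: m9 [8B, align 4] → 88
  size 88, align 4
96 − 88 = 8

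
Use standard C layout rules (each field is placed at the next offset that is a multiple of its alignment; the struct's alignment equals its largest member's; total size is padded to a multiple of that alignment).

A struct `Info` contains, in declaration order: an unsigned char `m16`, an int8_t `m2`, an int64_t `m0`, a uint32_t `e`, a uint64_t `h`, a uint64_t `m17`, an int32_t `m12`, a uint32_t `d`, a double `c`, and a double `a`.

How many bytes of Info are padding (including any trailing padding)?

10

@0: m16 [1B, align 1] → 1
@1: m2 [1B, align 1] → 2
+6 pad (align 8)
@8: m0 [8B, align 8] → 16
@16: e [4B, align 4] → 20
+4 pad (align 8)
@24: h [8B, align 8] → 32
@32: m17 [8B, align 8] → 40
@40: m12 [4B, align 4] → 44
@44: d [4B, align 4] → 48
@48: c [8B, align 8] → 56
@56: a [8B, align 8] → 64
size 64, align 8
data bytes 54, size 64 → padding 10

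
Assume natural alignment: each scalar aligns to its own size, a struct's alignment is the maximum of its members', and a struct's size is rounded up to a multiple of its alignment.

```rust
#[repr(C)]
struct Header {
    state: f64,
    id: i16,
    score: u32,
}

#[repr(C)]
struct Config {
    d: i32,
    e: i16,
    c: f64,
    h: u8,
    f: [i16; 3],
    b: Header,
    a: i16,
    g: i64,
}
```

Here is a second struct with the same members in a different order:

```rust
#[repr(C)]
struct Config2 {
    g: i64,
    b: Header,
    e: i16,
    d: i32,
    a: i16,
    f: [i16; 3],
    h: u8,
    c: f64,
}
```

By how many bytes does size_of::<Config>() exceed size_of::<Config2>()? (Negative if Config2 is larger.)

Header: state at 0 (size 8, align 8) → ends 8; id at 8 (size 2, align 2) → ends 10; pad 2 to align 4 for score; score at 12 (size 4, align 4) → ends 16; total 16 bytes, alignment 8
d at 0 (size 4, align 4) → ends 4
e at 4 (size 2, align 2) → ends 6
pad 2 to align 8 for c
c at 8 (size 8, align 8) → ends 16
h at 16 (size 1, align 1) → ends 17
pad 1 to align 2 for f
f at 18 (size 6, align 2) → ends 24
b at 24 (size 16, align 8) → ends 40
a at 40 (size 2, align 2) → ends 42
pad 6 to align 8 for g
g at 48 (size 8, align 8) → ends 56
total 56 bytes, alignment 8
— Config2 —
g at 0 (size 8, align 8) → ends 8
b at 8 (size 16, align 8) → ends 24
e at 24 (size 2, align 2) → ends 26
pad 2 to align 4 for d
d at 28 (size 4, align 4) → ends 32
a at 32 (size 2, align 2) → ends 34
f at 34 (size 6, align 2) → ends 40
h at 40 (size 1, align 1) → ends 41
pad 7 to align 8 for c
c at 48 (size 8, align 8) → ends 56
total 56 bytes, alignment 8
56 − 56 = 0

0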